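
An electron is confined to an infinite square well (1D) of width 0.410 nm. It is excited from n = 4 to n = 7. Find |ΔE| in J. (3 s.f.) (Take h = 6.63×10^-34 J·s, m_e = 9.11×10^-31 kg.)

|ΔE| = 1.18×10^-17 J

E_1 = h²/(8m_eL²) = 3.588×10^-19 J.
|ΔE| = |4² − 7²|·E_1 = 33·3.588×10^-19 J = 1.18×10^-17 J.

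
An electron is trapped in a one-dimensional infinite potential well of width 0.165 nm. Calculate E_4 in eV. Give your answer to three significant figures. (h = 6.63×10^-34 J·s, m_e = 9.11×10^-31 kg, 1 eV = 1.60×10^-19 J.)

For an infinite well E_n = n²h²/(8m_eL²), so E_1 = h²/(8m_eL²) = (6.63×10^-34)²/(8·9.11×10^-31·(1.65×10^-10 m)²) = 2.215×10^-18 J.
Then E_4 = 4²·E_1 = 16·2.215×10^-18 J = 3.544×10^-17 J.
Converting, E_4 = 3.544×10^-17 J / (1.60×10^-19 J/eV) = 222 eV.

E_4 = 222 eV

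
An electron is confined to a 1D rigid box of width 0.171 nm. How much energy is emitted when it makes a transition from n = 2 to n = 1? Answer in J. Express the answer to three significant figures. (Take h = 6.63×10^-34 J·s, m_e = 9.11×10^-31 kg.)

E_1 = h²/(8m_eL²) = 2.063×10^-18 J.
|ΔE| = |2² − 1²|·E_1 = 3·2.063×10^-18 J = 6.19×10^-18 J.

|ΔE| = 6.19×10^-18 J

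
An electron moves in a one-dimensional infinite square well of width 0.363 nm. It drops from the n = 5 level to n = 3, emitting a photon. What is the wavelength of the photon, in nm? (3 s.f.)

E_1 = h²/(8m_eL²) = 4.572×10^-19 J, so ΔE = (5² − 3²)E_1 = 7.315×10^-18 J.
λ = hc/ΔE = (6.626×10^-34·2.998×10^8)/7.315×10^-18 = 2.72×10^-8 m = 27.2 nm.

λ = 27.2 nm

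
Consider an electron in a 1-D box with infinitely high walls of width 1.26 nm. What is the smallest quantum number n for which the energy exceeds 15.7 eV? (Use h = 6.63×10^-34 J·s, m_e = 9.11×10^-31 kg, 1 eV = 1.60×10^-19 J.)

n = 9

E_1 = h²/(8m_eL²) = 3.799×10^-20 J = 0.2374 eV.
Need n² > 15.7/0.2374 = 66.13, i.e. n > 8.132.
The smallest integer satisfying this is n = 9.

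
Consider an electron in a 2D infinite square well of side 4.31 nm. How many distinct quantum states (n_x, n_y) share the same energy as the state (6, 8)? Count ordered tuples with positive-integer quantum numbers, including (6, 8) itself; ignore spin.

The level has n_x² + n_y² = 100. The ordered positive-integer solutions are (6, 8), (8, 6).
That gives 2 states.

degeneracy = 2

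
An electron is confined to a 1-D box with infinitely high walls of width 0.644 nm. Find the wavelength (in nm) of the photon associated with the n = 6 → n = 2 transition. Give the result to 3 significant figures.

E_1 = h²/(8m_eL²) = 1.453×10^-19 J, so ΔE = (6² − 2²)E_1 = 4.650×10^-18 J.
λ = hc/ΔE = (6.626×10^-34·2.998×10^8)/4.650×10^-18 = 4.27×10^-8 m = 42.7 nm.

λ = 42.7 nm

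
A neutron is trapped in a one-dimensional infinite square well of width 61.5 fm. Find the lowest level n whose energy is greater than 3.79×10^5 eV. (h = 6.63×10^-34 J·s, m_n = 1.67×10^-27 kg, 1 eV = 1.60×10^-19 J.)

E_1 = h²/(8m_nL²) = 8.699×10^-15 J = 5.437×10^4 eV.
Need n² > 3.79×10^5/5.437×10^4 = 6.971, i.e. n > 2.640.
The smallest integer satisfying this is n = 3.

n = 3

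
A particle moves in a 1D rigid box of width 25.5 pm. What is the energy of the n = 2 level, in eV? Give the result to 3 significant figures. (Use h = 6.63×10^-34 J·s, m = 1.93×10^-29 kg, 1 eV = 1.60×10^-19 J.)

E_2 = 109 eV

For an infinite well E_n = n²h²/(8mL²), so E_1 = h²/(8mL²) = (6.63×10^-34)²/(8·1.93×10^-29·(2.55×10^-11 m)²) = 4.378×10^-18 J.
Then E_2 = 2²·E_1 = 4·4.378×10^-18 J = 1.751×10^-17 J.
Converting, E_2 = 1.751×10^-17 J / (1.60×10^-19 J/eV) = 109 eV.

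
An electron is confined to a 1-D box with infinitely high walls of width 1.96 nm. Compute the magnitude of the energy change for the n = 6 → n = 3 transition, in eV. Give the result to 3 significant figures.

|ΔE| = 2.64 eV

E_1 = h²/(8m_eL²) = 1.568×10^-20 J.
|ΔE| = |6² − 3²|·E_1 = 27·1.568×10^-20 J = 4.234×10^-19 J = 2.64 eV.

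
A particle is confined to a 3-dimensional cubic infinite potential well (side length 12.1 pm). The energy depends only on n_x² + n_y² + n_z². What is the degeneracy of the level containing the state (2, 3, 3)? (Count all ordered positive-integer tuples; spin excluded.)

The level has n_x² + n_y² + n_z² = 22. The ordered positive-integer solutions are (2, 3, 3), (3, 2, 3), (3, 3, 2).
That gives 3 states.

degeneracy = 3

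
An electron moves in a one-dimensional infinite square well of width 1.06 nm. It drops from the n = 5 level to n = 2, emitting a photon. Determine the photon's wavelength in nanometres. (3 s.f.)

E_1 = h²/(8m_eL²) = 5.362×10^-20 J, so ΔE = (5² − 2²)E_1 = 1.126×10^-18 J.
λ = hc/ΔE = (6.626×10^-34·2.998×10^8)/1.126×10^-18 = 1.76×10^-7 m = 176 nm.

λ = 176 nm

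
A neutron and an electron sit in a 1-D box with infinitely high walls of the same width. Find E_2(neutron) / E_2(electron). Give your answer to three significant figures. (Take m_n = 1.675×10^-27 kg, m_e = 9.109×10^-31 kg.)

E_n ∝ 1/m at fixed n and L, so the ratio is m_e/m_n = 9.109×10^-31/1.675×10^-27 = 5.44×10^-4.

5.44×10^-4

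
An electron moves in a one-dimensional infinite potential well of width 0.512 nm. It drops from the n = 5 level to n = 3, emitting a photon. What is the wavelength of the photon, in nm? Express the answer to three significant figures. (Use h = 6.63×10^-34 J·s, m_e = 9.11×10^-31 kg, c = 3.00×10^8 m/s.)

λ = 54.0 nm

E_1 = h²/(8m_eL²) = 2.301×10^-19 J, so ΔE = (5² − 3²)E_1 = 3.682×10^-18 J.
λ = hc/ΔE = (6.63×10^-34·3.00×10^8)/3.682×10^-18 = 5.40×10^-8 m = 54.0 nm.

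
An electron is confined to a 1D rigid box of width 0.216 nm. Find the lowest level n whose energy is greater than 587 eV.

n = 9

E_1 = h²/(8m_eL²) = 1.291×10^-18 J = 8.059 eV.
Need n² > 587/8.059 = 72.84, i.e. n > 8.535.
The smallest integer satisfying this is n = 9.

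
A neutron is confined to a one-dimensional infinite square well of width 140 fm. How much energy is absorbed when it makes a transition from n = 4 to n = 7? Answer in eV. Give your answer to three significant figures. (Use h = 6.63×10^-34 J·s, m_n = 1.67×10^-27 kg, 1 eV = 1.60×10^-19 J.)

E_1 = h²/(8m_nL²) = 1.679×10^-15 J.
|ΔE| = |4² − 7²|·E_1 = 33·1.679×10^-15 J = 5.541×10^-14 J = 3.46×10^5 eV.

|ΔE| = 3.46×10^5 eV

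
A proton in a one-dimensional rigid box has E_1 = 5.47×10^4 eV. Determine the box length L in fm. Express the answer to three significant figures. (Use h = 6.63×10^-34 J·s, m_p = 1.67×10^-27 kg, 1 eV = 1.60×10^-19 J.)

From E_n = n²h²/(8m_pL²), L = n·h/√(8m_pE_n).
E_1 = 5.47×10^4 eV = 8.752×10^-15 J, so L = 1·6.63×10^-34/√(8·1.67×10^-27·8.752×10^-15) = 6.13×10^-14 m = 61.3 fm.

L = 61.3 fm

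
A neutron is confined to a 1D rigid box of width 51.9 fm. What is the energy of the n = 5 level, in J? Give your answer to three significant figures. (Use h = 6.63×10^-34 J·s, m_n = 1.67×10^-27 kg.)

For an infinite well E_n = n²h²/(8m_nL²), so E_1 = h²/(8m_nL²) = (6.63×10^-34)²/(8·1.67×10^-27·(5.19×10^-14 m)²) = 1.221×10^-14 J.
Then E_5 = 5²·E_1 = 25·1.221×10^-14 J = 3.05×10^-13 J.

E_5 = 3.05×10^-13 J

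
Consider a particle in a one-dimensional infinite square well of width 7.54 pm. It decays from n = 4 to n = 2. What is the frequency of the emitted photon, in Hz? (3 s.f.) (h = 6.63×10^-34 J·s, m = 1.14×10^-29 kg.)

E_1 = h²/(8mL²) = 8.478×10^-17 J and ΔE = (4² − 2²)E_1 = 1.017×10^-15 J.
f = ΔE/h = 1.017×10^-15/6.63×10^-34 = 1.53×10^18 Hz.

f = 1.53×10^18 Hz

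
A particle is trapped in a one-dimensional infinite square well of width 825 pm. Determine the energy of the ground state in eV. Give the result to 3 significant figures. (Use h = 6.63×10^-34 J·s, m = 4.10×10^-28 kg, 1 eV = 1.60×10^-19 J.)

For an infinite well E_n = n²h²/(8mL²), so E_1 = h²/(8mL²) = (6.63×10^-34)²/(8·4.10×10^-28·(8.25×10^-10 m)²) = 1.969×10^-22 J.
Converting, E_1 = 1.969×10^-22 J / (1.60×10^-19 J/eV) = 0.00123 eV.

E_1 = 0.00123 eV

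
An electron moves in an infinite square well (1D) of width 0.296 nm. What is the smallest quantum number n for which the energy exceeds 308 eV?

n = 9

E_1 = h²/(8m_eL²) = 6.876×10^-19 J = 4.292 eV.
Need n² > 308/4.292 = 71.76, i.e. n > 8.471.
The smallest integer satisfying this is n = 9.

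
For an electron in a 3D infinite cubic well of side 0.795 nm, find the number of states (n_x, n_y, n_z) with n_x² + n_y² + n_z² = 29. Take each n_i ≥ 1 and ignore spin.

degeneracy = 6

The level has n_x² + n_y² + n_z² = 29. The ordered positive-integer solutions are (2, 3, 4), (2, 4, 3), (3, 2, 4), (3, 4, 2), (4, 2, 3), (4, 3, 2).
That gives 6 states.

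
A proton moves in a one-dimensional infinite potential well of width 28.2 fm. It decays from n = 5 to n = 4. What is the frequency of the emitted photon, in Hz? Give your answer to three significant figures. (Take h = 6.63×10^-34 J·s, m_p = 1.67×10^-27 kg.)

f = 5.62×10^20 Hz

E_1 = h²/(8m_pL²) = 4.137×10^-14 J and ΔE = (5² − 4²)E_1 = 3.723×10^-13 J.
f = ΔE/h = 3.723×10^-13/6.63×10^-34 = 5.62×10^20 Hz.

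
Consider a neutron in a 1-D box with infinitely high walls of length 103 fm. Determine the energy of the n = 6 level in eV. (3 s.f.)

For an infinite well E_n = n²h²/(8m_nL²), so E_1 = h²/(8m_nL²) = (6.626×10^-34)²/(8·1.675×10^-27·(1.03×10^-13 m)²) = 3.088×10^-15 J.
Then E_6 = 6²·E_1 = 36·3.088×10^-15 J = 1.112×10^-13 J.
Converting, E_6 = 1.112×10^-13 J / (1.602×10^-19 J/eV) = 6.94×10^5 eV.

E_6 = 6.94×10^5 eV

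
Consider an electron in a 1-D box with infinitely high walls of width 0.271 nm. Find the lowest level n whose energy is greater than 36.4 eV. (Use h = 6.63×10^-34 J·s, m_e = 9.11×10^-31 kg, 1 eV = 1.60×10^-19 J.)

E_1 = h²/(8m_eL²) = 8.213×10^-19 J = 5.133 eV.
Need n² > 36.4/5.133 = 7.091, i.e. n > 2.663.
The smallest integer satisfying this is n = 3.

n = 3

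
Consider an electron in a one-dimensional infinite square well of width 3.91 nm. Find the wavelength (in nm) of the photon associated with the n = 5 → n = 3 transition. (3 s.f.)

E_1 = h²/(8m_eL²) = 3.941×10^-21 J, so ΔE = (5² − 3²)E_1 = 6.306×10^-20 J.
λ = hc/ΔE = (6.626×10^-34·2.998×10^8)/6.306×10^-20 = 3.15×10^-6 m = 3.15×10^3 nm.

λ = 3.15×10^3 nm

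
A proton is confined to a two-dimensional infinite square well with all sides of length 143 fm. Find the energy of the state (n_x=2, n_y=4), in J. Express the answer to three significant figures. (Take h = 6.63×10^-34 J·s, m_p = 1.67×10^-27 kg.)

E = 3.22×10^-14 J

For a 2D rectangular well E = (h²/8m_p)·Σ n_i²/L_i² = (6.63×10^-34)²/(8·1.67×10^-27) · [2²/(143 fm)² + 4²/(143 fm)²].
Evaluating gives E = 3.22×10^-14 J.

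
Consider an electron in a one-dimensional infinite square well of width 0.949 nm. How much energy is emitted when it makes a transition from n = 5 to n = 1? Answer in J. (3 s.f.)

|ΔE| = 1.61×10^-18 J

E_1 = h²/(8m_eL²) = 6.690×10^-20 J.
|ΔE| = |5² − 1²|·E_1 = 24·6.690×10^-20 J = 1.61×10^-18 J.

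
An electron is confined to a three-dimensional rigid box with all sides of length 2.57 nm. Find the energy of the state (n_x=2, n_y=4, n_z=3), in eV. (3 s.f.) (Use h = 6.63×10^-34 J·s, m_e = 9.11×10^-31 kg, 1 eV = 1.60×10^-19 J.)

For a 3D rectangular well E = (h²/8m_e)·Σ n_i²/L_i² = (6.63×10^-34)²/(8·9.11×10^-31) · [2²/(2.57 nm)² + 4²/(2.57 nm)² + 3²/(2.57 nm)²].
Evaluating gives E = 2.648×10^-19 J = 1.66 eV.

E = 1.66 eV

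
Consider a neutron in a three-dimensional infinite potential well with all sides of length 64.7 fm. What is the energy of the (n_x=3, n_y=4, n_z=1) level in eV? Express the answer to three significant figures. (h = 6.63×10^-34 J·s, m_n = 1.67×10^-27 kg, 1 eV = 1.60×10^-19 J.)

E = 1.28×10^6 eV

For a 3D rectangular well E = (h²/8m_n)·Σ n_i²/L_i² = (6.63×10^-34)²/(8·1.67×10^-27) · [3²/(64.7 fm)² + 4²/(64.7 fm)² + 1²/(64.7 fm)²].
Evaluating gives E = 2.044×10^-13 J = 1.28×10^6 eV.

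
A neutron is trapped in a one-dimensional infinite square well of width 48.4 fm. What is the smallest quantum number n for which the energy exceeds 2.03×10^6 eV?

E_1 = h²/(8m_nL²) = 1.399×10^-14 J = 8.733×10^4 eV.
Need n² > 2.03×10^6/8.733×10^4 = 23.25, i.e. n > 4.822.
The smallest integer satisfying this is n = 5.

n = 5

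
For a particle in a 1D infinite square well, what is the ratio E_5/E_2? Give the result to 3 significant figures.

6.25

E_n ∝ n², so E_5/E_2 = 5²/2² = 25/4 = 6.25.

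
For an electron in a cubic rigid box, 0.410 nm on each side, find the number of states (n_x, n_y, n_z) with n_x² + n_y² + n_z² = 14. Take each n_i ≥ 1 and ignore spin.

degeneracy = 6

The level has n_x² + n_y² + n_z² = 14. The ordered positive-integer solutions are (1, 2, 3), (1, 3, 2), (2, 1, 3), (2, 3, 1), (3, 1, 2), (3, 2, 1).
That gives 6 states.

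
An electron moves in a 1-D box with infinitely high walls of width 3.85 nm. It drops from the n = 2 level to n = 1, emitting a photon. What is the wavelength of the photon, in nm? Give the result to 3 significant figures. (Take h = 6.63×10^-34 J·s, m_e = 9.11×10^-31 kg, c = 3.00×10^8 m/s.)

E_1 = h²/(8m_eL²) = 4.069×10^-21 J, so ΔE = (2² − 1²)E_1 = 1.221×10^-20 J.
λ = hc/ΔE = (6.63×10^-34·3.00×10^8)/1.221×10^-20 = 1.63×10^-5 m = 1.63×10^4 nm.

λ = 1.63×10^4 nm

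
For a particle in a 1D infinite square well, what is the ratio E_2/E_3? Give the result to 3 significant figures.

E_n ∝ n², so E_2/E_3 = 2²/3² = 4/9 = 0.444.

0.444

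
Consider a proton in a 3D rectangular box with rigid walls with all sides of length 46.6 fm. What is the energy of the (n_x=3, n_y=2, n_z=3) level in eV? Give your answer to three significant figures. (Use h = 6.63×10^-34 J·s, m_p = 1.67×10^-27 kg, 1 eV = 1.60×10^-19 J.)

E = 2.08×10^6 eV

For a 3D rectangular well E = (h²/8m_p)·Σ n_i²/L_i² = (6.63×10^-34)²/(8·1.67×10^-27) · [3²/(46.6 fm)² + 2²/(46.6 fm)² + 3²/(46.6 fm)²].
Evaluating gives E = 3.333×10^-13 J = 2.08×10^6 eV.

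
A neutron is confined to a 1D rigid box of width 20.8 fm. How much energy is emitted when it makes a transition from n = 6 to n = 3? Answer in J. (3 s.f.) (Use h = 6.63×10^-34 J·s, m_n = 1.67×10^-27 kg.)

|ΔE| = 2.05×10^-12 J

E_1 = h²/(8m_nL²) = 7.605×10^-14 J.
|ΔE| = |6² − 3²|·E_1 = 27·7.605×10^-14 J = 2.05×10^-12 J.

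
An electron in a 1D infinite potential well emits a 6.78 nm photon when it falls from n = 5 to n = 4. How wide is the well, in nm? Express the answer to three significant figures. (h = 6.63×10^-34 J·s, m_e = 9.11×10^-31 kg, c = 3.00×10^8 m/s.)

L = 0.136 nm

The photon carries ΔE = hc/λ = 6.63×10^-34·3.00×10^8/6.78×10^-9 m = 2.934×10^-17 J.
Since ΔE = (5² − 4²)E_1, E_1 = 3.260×10^-18 J, and L = h/√(8m_eE_1) = 1.36×10^-10 m = 0.136 nm.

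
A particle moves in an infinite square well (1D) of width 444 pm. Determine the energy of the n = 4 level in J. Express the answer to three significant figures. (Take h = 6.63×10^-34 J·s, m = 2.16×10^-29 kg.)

E_4 = 2.06×10^-19 J

For an infinite well E_n = n²h²/(8mL²), so E_1 = h²/(8mL²) = (6.63×10^-34)²/(8·2.16×10^-29·(4.44×10^-10 m)²) = 1.290×10^-20 J.
Then E_4 = 4²·E_1 = 16·1.290×10^-20 J = 2.06×10^-19 J.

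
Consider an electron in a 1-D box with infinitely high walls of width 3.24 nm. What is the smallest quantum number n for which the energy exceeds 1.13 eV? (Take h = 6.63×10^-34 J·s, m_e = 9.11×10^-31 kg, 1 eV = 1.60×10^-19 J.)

n = 6

E_1 = h²/(8m_eL²) = 5.746×10^-21 J = 0.03591 eV.
Need n² > 1.13/0.03591 = 31.47, i.e. n > 5.610.
The smallest integer satisfying this is n = 6.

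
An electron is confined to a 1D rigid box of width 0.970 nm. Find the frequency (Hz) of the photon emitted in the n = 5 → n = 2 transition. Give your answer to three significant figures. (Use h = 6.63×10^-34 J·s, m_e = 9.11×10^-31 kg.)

E_1 = h²/(8m_eL²) = 6.410×10^-20 J and ΔE = (5² − 2²)E_1 = 1.346×10^-18 J.
f = ΔE/h = 1.346×10^-18/6.63×10^-34 = 2.03×10^15 Hz.

f = 2.03×10^15 Hz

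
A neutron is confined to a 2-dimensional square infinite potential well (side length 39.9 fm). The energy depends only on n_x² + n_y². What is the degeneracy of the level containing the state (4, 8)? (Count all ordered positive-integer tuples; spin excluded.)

The level has n_x² + n_y² = 80. The ordered positive-integer solutions are (4, 8), (8, 4).
That gives 2 states.

degeneracy = 2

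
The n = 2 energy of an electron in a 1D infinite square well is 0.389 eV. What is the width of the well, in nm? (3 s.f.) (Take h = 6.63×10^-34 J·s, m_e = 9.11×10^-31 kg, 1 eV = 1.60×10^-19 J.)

L = 1.97 nm

From E_n = n²h²/(8m_eL²), L = n·h/√(8m_eE_n).
E_2 = 0.389 eV = 6.224×10^-20 J, so L = 2·6.63×10^-34/√(8·9.11×10^-31·6.224×10^-20) = 1.97×10^-9 m = 1.97 nm.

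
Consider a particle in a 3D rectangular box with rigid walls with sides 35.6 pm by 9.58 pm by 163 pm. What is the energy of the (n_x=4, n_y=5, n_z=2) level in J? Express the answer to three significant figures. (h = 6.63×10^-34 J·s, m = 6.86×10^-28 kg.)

For a 3D rectangular well E = (h²/8m)·Σ n_i²/L_i² = (6.63×10^-34)²/(8·6.86×10^-28) · [4²/(35.6 pm)² + 5²/(9.58 pm)² + 2²/(163 pm)²].
Evaluating gives E = 2.28×10^-17 J.

E = 2.28×10^-17 J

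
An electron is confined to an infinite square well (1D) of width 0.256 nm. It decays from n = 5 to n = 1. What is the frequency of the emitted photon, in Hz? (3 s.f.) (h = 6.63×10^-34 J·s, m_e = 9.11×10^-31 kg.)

E_1 = h²/(8m_eL²) = 9.203×10^-19 J and ΔE = (5² − 1²)E_1 = 2.209×10^-17 J.
f = ΔE/h = 2.209×10^-17/6.63×10^-34 = 3.33×10^16 Hz.

f = 3.33×10^16 Hz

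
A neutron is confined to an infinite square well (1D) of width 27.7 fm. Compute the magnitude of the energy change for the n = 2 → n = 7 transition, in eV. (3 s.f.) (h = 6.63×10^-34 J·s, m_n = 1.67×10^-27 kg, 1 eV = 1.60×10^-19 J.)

E_1 = h²/(8m_nL²) = 4.288×10^-14 J.
|ΔE| = |2² − 7²|·E_1 = 45·4.288×10^-14 J = 1.930×10^-12 J = 1.21×10^7 eV.

|ΔE| = 1.21×10^7 eV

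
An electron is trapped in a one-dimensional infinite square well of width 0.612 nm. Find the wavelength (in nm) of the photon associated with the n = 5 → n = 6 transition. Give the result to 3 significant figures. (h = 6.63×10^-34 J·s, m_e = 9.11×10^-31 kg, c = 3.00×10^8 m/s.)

E_1 = h²/(8m_eL²) = 1.610×10^-19 J, so ΔE = (6² − 5²)E_1 = 1.771×10^-18 J.
λ = hc/ΔE = (6.63×10^-34·3.00×10^8)/1.771×10^-18 = 1.12×10^-7 m = 112 nm.

λ = 112 nm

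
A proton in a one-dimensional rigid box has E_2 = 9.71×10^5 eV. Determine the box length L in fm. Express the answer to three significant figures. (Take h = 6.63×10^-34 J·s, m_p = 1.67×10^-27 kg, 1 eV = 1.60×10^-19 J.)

From E_n = n²h²/(8m_pL²), L = n·h/√(8m_pE_n).
E_2 = 9.71×10^5 eV = 1.554×10^-13 J, so L = 2·6.63×10^-34/√(8·1.67×10^-27·1.554×10^-13) = 2.91×10^-14 m = 29.1 fm.

L = 29.1 fm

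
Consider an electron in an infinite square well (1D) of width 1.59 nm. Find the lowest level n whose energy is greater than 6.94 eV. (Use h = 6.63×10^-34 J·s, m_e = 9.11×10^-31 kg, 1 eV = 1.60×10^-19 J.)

n = 7

E_1 = h²/(8m_eL²) = 2.386×10^-20 J = 0.1491 eV.
Need n² > 6.94/0.1491 = 46.55, i.e. n > 6.823.
The smallest integer satisfying this is n = 7.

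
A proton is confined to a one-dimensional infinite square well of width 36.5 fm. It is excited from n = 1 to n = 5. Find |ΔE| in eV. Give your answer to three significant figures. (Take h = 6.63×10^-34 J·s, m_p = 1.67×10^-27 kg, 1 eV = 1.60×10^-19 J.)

|ΔE| = 3.70×10^6 eV

E_1 = h²/(8m_pL²) = 2.470×10^-14 J.
|ΔE| = |1² − 5²|·E_1 = 24·2.470×10^-14 J = 5.928×10^-13 J = 3.70×10^6 eV.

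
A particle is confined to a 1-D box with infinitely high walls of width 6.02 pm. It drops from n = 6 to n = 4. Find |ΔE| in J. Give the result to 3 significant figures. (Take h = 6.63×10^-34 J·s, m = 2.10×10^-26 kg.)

E_1 = h²/(8mL²) = 7.220×10^-20 J.
|ΔE| = |6² − 4²|·E_1 = 20·7.220×10^-20 J = 1.44×10^-18 J.

|ΔE| = 1.44×10^-18 J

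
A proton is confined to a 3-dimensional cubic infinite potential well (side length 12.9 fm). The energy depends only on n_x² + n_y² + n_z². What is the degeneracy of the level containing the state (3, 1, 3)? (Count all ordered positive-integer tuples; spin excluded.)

The level has n_x² + n_y² + n_z² = 19. The ordered positive-integer solutions are (1, 3, 3), (3, 1, 3), (3, 3, 1).
That gives 3 states.

degeneracy = 3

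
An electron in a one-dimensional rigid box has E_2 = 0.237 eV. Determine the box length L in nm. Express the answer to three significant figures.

From E_n = n²h²/(8m_eL²), L = n·h/√(8m_eE_n).
E_2 = 0.237 eV = 3.797×10^-20 J, so L = 2·6.626×10^-34/√(8·9.109×10^-31·3.797×10^-20) = 2.52×10^-9 m = 2.52 nm.

L = 2.52 nm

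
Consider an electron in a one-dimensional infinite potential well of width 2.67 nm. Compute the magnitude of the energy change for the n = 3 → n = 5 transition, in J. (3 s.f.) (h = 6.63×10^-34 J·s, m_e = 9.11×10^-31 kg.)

E_1 = h²/(8m_eL²) = 8.461×10^-21 J.
|ΔE| = |3² − 5²|·E_1 = 16·8.461×10^-21 J = 1.35×10^-19 J.

|ΔE| = 1.35×10^-19 J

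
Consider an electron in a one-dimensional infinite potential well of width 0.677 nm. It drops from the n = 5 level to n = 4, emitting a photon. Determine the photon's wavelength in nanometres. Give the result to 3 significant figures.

E_1 = h²/(8m_eL²) = 1.315×10^-19 J, so ΔE = (5² − 4²)E_1 = 1.184×10^-18 J.
λ = hc/ΔE = (6.626×10^-34·2.998×10^8)/1.184×10^-18 = 1.68×10^-7 m = 168 nm.

λ = 168 nm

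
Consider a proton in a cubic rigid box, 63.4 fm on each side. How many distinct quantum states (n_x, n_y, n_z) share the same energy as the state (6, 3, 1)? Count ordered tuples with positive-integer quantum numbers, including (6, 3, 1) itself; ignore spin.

The level has n_x² + n_y² + n_z² = 46. The ordered positive-integer solutions are (1, 3, 6), (1, 6, 3), (3, 1, 6), (3, 6, 1), (6, 1, 3), (6, 3, 1).
That gives 6 states.

degeneracy = 6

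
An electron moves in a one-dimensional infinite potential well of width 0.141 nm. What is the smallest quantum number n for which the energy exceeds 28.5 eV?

E_1 = h²/(8m_eL²) = 3.030×10^-18 J = 18.91 eV.
Need n² > 28.5/18.91 = 1.507, i.e. n > 1.228.
The smallest integer satisfying this is n = 2.

n = 2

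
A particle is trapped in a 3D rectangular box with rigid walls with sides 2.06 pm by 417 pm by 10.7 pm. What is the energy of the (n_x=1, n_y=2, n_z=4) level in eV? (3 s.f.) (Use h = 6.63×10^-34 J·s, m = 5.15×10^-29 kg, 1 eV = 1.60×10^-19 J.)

E = 2.50×10^3 eV

For a 3D rectangular well E = (h²/8m)·Σ n_i²/L_i² = (6.63×10^-34)²/(8·5.15×10^-29) · [1²/(2.06 pm)² + 2²/(417 pm)² + 4²/(10.7 pm)²].
Evaluating gives E = 4.005×10^-16 J = 2.50×10^3 eV.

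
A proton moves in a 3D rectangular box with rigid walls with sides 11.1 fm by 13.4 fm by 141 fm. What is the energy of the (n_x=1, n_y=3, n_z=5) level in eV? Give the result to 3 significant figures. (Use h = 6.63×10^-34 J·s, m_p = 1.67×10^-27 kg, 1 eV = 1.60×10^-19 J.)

For a 3D rectangular well E = (h²/8m_p)·Σ n_i²/L_i² = (6.63×10^-34)²/(8·1.67×10^-27) · [1²/(11.1 fm)² + 3²/(13.4 fm)² + 5²/(141 fm)²].
Evaluating gives E = 1.958×10^-12 J = 1.22×10^7 eV.

E = 1.22×10^7 eV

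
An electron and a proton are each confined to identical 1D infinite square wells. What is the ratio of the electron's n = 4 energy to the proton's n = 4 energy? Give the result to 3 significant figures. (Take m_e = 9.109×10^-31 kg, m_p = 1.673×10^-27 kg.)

E_n ∝ 1/m at fixed n and L, so the ratio is m_p/m_e = 1.673×10^-27/9.109×10^-31 = 1.84×10^3.

1.84×10^3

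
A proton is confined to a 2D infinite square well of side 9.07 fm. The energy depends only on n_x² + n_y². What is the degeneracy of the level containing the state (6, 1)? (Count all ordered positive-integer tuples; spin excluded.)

degeneracy = 2

The level has n_x² + n_y² = 37. The ordered positive-integer solutions are (1, 6), (6, 1).
That gives 2 states.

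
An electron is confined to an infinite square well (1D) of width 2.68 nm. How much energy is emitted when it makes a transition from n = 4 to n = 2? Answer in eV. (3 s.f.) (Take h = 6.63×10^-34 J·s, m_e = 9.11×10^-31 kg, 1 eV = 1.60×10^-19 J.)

|ΔE| = 0.630 eV

E_1 = h²/(8m_eL²) = 8.397×10^-21 J.
|ΔE| = |4² − 2²|·E_1 = 12·8.397×10^-21 J = 1.008×10^-19 J = 0.630 eV.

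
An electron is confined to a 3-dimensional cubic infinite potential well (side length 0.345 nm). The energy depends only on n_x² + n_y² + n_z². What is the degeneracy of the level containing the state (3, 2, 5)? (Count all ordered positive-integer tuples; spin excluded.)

degeneracy = 9

The level has n_x² + n_y² + n_z² = 38. The ordered positive-integer solutions are (1, 1, 6), (1, 6, 1), (2, 3, 5), (2, 5, 3), (3, 2, 5), (3, 5, 2), (5, 2, 3), (5, 3, 2), (6, 1, 1).
That gives 9 states.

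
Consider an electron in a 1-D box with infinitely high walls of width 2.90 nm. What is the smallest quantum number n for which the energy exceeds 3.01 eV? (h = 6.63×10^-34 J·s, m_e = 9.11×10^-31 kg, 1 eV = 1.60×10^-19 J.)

n = 9

E_1 = h²/(8m_eL²) = 7.172×10^-21 J = 0.04482 eV.
Need n² > 3.01/0.04482 = 67.16, i.e. n > 8.195.
The smallest integer satisfying this is n = 9.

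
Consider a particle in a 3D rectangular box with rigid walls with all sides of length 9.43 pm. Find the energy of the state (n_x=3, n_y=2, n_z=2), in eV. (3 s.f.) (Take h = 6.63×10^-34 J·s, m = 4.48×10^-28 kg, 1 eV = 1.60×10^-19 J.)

For a 3D rectangular well E = (h²/8m)·Σ n_i²/L_i² = (6.63×10^-34)²/(8·4.48×10^-28) · [3²/(9.43 pm)² + 2²/(9.43 pm)² + 2²/(9.43 pm)²].
Evaluating gives E = 2.345×10^-17 J = 147 eV.

E = 147 eV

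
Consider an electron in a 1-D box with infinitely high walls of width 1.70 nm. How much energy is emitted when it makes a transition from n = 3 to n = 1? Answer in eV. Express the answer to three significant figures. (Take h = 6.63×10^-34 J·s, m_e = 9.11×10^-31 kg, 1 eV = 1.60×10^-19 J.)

|ΔE| = 1.04 eV

E_1 = h²/(8m_eL²) = 2.087×10^-20 J.
|ΔE| = |3² − 1²|·E_1 = 8·2.087×10^-20 J = 1.670×10^-19 J = 1.04 eV.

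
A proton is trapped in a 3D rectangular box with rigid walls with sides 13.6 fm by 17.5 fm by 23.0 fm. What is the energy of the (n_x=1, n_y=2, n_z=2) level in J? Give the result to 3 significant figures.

For a 3D rectangular well E = (h²/8m_p)·Σ n_i²/L_i² = (6.626×10^-34)²/(8·1.673×10^-27) · [1²/(13.6 fm)² + 2²/(17.5 fm)² + 2²/(23.0 fm)²].
Evaluating gives E = 8.54×10^-13 J.

E = 8.54×10^-13 J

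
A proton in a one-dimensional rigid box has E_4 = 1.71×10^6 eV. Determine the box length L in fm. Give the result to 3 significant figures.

From E_n = n²h²/(8m_pL²), L = n·h/√(8m_pE_n).
E_4 = 1.71×10^6 eV = 2.739×10^-13 J, so L = 4·6.626×10^-34/√(8·1.673×10^-27·2.739×10^-13) = 4.38×10^-14 m = 43.8 fm.

L = 43.8 fm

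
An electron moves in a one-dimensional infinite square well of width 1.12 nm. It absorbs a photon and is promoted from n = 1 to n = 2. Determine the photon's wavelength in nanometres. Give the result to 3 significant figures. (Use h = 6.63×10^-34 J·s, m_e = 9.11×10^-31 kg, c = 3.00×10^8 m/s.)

E_1 = h²/(8m_eL²) = 4.808×10^-20 J, so ΔE = (2² − 1²)E_1 = 1.442×10^-19 J.
λ = hc/ΔE = (6.63×10^-34·3.00×10^8)/1.442×10^-19 = 1.38×10^-6 m = 1.38×10^3 nm.

λ = 1.38×10^3 nm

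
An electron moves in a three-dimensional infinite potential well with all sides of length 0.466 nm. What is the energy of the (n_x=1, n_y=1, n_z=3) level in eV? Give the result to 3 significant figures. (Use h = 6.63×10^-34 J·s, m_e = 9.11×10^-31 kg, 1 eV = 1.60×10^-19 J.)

For a 3D rectangular well E = (h²/8m_e)·Σ n_i²/L_i² = (6.63×10^-34)²/(8·9.11×10^-31) · [1²/(0.466 nm)² + 1²/(0.466 nm)² + 3²/(0.466 nm)²].
Evaluating gives E = 3.055×10^-18 J = 19.1 eV.

E = 19.1 eV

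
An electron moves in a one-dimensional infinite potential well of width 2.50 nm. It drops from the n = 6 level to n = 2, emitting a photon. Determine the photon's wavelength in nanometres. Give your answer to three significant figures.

E_1 = h²/(8m_eL²) = 9.640×10^-21 J, so ΔE = (6² − 2²)E_1 = 3.085×10^-19 J.
λ = hc/ΔE = (6.626×10^-34·2.998×10^8)/3.085×10^-19 = 6.44×10^-7 m = 644 nm.

λ = 644 nm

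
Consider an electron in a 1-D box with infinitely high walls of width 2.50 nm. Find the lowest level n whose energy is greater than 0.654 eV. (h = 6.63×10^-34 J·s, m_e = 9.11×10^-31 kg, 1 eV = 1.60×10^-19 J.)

E_1 = h²/(8m_eL²) = 9.650×10^-21 J = 0.06031 eV.
Need n² > 0.654/0.06031 = 10.84, i.e. n > 3.292.
The smallest integer satisfying this is n = 4.

n = 4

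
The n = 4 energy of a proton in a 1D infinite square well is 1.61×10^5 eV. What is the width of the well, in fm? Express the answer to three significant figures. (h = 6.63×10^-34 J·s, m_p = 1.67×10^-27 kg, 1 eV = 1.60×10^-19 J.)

L = 143 fm

From E_n = n²h²/(8m_pL²), L = n·h/√(8m_pE_n).
E_4 = 1.61×10^5 eV = 2.576×10^-14 J, so L = 4·6.63×10^-34/√(8·1.67×10^-27·2.576×10^-14) = 1.43×10^-13 m = 143 fm.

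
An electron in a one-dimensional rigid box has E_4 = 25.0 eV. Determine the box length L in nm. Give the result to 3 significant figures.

L = 0.491 nm

From E_n = n²h²/(8m_eL²), L = n·h/√(8m_eE_n).
E_4 = 25.0 eV = 4.005×10^-18 J, so L = 4·6.626×10^-34/√(8·9.109×10^-31·4.005×10^-18) = 4.91×10^-10 m = 0.491 nm.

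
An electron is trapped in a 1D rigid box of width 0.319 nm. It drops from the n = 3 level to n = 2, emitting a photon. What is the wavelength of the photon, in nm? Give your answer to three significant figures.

E_1 = h²/(8m_eL²) = 5.921×10^-19 J, so ΔE = (3² − 2²)E_1 = 2.961×10^-18 J.
λ = hc/ΔE = (6.626×10^-34·2.998×10^8)/2.961×10^-18 = 6.71×10^-8 m = 67.1 nm.

λ = 67.1 nm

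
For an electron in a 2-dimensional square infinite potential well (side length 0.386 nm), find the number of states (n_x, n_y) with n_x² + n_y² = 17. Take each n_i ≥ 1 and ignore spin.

The level has n_x² + n_y² = 17. The ordered positive-integer solutions are (1, 4), (4, 1).
That gives 2 states.

degeneracy = 2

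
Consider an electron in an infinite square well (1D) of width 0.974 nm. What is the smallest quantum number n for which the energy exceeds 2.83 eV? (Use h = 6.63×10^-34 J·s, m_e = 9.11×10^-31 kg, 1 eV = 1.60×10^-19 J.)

n = 3

E_1 = h²/(8m_eL²) = 6.358×10^-20 J = 0.3974 eV.
Need n² > 2.83/0.3974 = 7.121, i.e. n > 2.669.
The smallest integer satisfying this is n = 3.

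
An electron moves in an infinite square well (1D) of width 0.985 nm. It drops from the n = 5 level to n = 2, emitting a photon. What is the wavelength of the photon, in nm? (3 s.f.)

λ = 152 nm

E_1 = h²/(8m_eL²) = 6.210×10^-20 J, so ΔE = (5² − 2²)E_1 = 1.304×10^-18 J.
λ = hc/ΔE = (6.626×10^-34·2.998×10^8)/1.304×10^-18 = 1.52×10^-7 m = 152 nm.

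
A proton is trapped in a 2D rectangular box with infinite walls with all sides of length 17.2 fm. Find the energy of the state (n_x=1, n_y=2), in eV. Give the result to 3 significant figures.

E = 3.46×10^6 eV

For a 2D rectangular well E = (h²/8m_p)·Σ n_i²/L_i² = (6.626×10^-34)²/(8·1.673×10^-27) · [1²/(17.2 fm)² + 2²/(17.2 fm)²].
Evaluating gives E = 5.544×10^-13 J = 3.46×10^6 eV.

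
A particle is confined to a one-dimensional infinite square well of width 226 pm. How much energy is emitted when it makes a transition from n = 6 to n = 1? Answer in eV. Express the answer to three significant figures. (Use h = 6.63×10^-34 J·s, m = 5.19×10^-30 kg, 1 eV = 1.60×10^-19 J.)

E_1 = h²/(8mL²) = 2.073×10^-19 J.
|ΔE| = |6² − 1²|·E_1 = 35·2.073×10^-19 J = 7.255×10^-18 J = 45.3 eV.

|ΔE| = 45.3 eV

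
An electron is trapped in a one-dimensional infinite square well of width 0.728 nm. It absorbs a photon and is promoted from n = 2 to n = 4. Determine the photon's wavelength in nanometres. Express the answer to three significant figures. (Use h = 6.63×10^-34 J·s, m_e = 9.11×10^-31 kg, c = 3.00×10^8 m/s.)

λ = 146 nm

E_1 = h²/(8m_eL²) = 1.138×10^-19 J, so ΔE = (4² − 2²)E_1 = 1.366×10^-18 J.
λ = hc/ΔE = (6.63×10^-34·3.00×10^8)/1.366×10^-18 = 1.46×10^-7 m = 146 nm.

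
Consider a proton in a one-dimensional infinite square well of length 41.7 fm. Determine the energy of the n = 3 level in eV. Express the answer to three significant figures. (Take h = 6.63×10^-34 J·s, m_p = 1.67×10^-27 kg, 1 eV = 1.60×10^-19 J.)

For an infinite well E_n = n²h²/(8m_pL²), so E_1 = h²/(8m_pL²) = (6.63×10^-34)²/(8·1.67×10^-27·(4.17×10^-14 m)²) = 1.892×10^-14 J.
Then E_3 = 3²·E_1 = 9·1.892×10^-14 J = 1.703×10^-13 J.
Converting, E_3 = 1.703×10^-13 J / (1.60×10^-19 J/eV) = 1.06×10^6 eV.

E_3 = 1.06×10^6 eV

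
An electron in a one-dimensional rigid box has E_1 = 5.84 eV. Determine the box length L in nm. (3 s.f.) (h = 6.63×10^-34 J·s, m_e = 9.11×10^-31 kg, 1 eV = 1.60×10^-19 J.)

From E_n = n²h²/(8m_eL²), L = n·h/√(8m_eE_n).
E_1 = 5.84 eV = 9.344×10^-19 J, so L = 1·6.63×10^-34/√(8·9.11×10^-31·9.344×10^-19) = 2.54×10^-10 m = 0.254 nm.

L = 0.254 nm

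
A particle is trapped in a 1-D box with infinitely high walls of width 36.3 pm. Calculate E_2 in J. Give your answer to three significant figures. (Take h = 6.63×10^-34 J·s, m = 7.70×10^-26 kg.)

E_2 = 2.17×10^-21 J

For an infinite well E_n = n²h²/(8mL²), so E_1 = h²/(8mL²) = (6.63×10^-34)²/(8·7.70×10^-26·(3.63×10^-11 m)²) = 5.415×10^-22 J.
Then E_2 = 2²·E_1 = 4·5.415×10^-22 J = 2.17×10^-21 J.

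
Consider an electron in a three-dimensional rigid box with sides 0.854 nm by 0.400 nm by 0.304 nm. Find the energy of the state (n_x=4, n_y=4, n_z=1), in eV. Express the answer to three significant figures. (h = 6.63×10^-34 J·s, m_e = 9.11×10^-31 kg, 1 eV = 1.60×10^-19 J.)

For a 3D rectangular well E = (h²/8m_e)·Σ n_i²/L_i² = (6.63×10^-34)²/(8·9.11×10^-31) · [4²/(0.854 nm)² + 4²/(0.400 nm)² + 1²/(0.304 nm)²].
Evaluating gives E = 8.007×10^-18 J = 50.0 eV.

E = 50.0 eV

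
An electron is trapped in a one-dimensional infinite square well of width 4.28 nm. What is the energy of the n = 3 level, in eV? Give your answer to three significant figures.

For an infinite well E_n = n²h²/(8m_eL²), so E_1 = h²/(8m_eL²) = (6.626×10^-34)²/(8·9.109×10^-31·(4.28×10^-9 m)²) = 3.289×10^-21 J.
Then E_3 = 3²·E_1 = 9·3.289×10^-21 J = 2.960×10^-20 J.
Converting, E_3 = 2.960×10^-20 J / (1.602×10^-19 J/eV) = 0.185 eV.

E_3 = 0.185 eV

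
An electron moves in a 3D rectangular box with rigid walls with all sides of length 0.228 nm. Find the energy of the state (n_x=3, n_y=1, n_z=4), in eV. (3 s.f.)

For a 3D rectangular well E = (h²/8m_e)·Σ n_i²/L_i² = (6.626×10^-34)²/(8·9.109×10^-31) · [3²/(0.228 nm)² + 1²/(0.228 nm)² + 4²/(0.228 nm)²].
Evaluating gives E = 3.013×10^-17 J = 188 eV.

E = 188 eV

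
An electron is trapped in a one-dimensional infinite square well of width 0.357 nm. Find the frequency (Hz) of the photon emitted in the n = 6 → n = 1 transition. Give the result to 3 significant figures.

f = 2.50×10^16 Hz

E_1 = h²/(8m_eL²) = 4.727×10^-19 J and ΔE = (6² − 1²)E_1 = 1.654×10^-17 J.
f = ΔE/h = 1.654×10^-17/6.626×10^-34 = 2.50×10^16 Hz.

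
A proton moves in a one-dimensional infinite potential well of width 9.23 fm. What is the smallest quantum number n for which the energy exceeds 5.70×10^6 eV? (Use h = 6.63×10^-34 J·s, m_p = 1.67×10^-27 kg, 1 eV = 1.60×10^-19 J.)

n = 2

E_1 = h²/(8m_pL²) = 3.862×10^-13 J = 2.414×10^6 eV.
Need n² > 5.70×10^6/2.414×10^6 = 2.361, i.e. n > 1.537.
The smallest integer satisfying this is n = 2.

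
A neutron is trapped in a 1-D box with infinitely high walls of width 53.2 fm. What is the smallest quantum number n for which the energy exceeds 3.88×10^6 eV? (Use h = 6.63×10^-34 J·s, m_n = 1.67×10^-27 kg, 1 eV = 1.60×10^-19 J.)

n = 8

E_1 = h²/(8m_nL²) = 1.163×10^-14 J = 7.269×10^4 eV.
Need n² > 3.88×10^6/7.269×10^4 = 53.38, i.e. n > 7.306.
The smallest integer satisfying this is n = 8.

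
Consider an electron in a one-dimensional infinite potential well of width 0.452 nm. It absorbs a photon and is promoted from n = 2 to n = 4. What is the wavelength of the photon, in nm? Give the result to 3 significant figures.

E_1 = h²/(8m_eL²) = 2.949×10^-19 J, so ΔE = (4² − 2²)E_1 = 3.539×10^-18 J.
λ = hc/ΔE = (6.626×10^-34·2.998×10^8)/3.539×10^-18 = 5.61×10^-8 m = 56.1 nm.

λ = 56.1 nm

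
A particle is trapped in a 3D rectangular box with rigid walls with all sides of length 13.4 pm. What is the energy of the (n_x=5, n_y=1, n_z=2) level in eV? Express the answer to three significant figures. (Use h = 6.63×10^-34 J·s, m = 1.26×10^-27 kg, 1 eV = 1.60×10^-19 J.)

E = 45.5 eV

For a 3D rectangular well E = (h²/8m)·Σ n_i²/L_i² = (6.63×10^-34)²/(8·1.26×10^-27) · [5²/(13.4 pm)² + 1²/(13.4 pm)² + 2²/(13.4 pm)²].
Evaluating gives E = 7.286×10^-18 J = 45.5 eV.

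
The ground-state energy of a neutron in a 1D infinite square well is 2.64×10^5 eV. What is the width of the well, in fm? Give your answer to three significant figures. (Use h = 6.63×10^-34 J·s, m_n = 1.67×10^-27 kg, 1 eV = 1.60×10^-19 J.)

From E_n = n²h²/(8m_nL²), L = n·h/√(8m_nE_n).
E_1 = 2.64×10^5 eV = 4.224×10^-14 J, so L = 1·6.63×10^-34/√(8·1.67×10^-27·4.224×10^-14) = 2.79×10^-14 m = 27.9 fm.

L = 27.9 fm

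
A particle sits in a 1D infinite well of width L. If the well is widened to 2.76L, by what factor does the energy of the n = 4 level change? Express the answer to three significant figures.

0.131

E_n ∝ 1/L², so the energy scales by 1/2.76² = 0.131.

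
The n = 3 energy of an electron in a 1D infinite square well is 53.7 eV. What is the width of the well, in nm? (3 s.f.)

L = 0.251 nm

From E_n = n²h²/(8m_eL²), L = n·h/√(8m_eE_n).
E_3 = 53.7 eV = 8.603×10^-18 J, so L = 3·6.626×10^-34/√(8·9.109×10^-31·8.603×10^-18) = 2.51×10^-10 m = 0.251 nm.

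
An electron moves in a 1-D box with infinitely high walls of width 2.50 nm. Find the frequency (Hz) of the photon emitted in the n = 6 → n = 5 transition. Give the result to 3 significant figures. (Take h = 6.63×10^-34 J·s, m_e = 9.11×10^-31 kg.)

f = 1.60×10^14 Hz

E_1 = h²/(8m_eL²) = 9.650×10^-21 J and ΔE = (6² − 5²)E_1 = 1.061×10^-19 J.
f = ΔE/h = 1.061×10^-19/6.63×10^-34 = 1.60×10^14 Hz.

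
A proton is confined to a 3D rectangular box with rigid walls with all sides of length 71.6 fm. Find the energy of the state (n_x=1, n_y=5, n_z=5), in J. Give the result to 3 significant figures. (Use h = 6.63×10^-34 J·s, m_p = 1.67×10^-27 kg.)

E = 3.27×10^-13 J

For a 3D rectangular well E = (h²/8m_p)·Σ n_i²/L_i² = (6.63×10^-34)²/(8·1.67×10^-27) · [1²/(71.6 fm)² + 5²/(71.6 fm)² + 5²/(71.6 fm)²].
Evaluating gives E = 3.27×10^-13 J.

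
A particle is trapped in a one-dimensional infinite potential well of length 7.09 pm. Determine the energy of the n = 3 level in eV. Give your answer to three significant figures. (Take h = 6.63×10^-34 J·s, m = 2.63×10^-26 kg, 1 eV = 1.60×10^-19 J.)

E_3 = 2.34 eV

For an infinite well E_n = n²h²/(8mL²), so E_1 = h²/(8mL²) = (6.63×10^-34)²/(8·2.63×10^-26·(7.09×10^-12 m)²) = 4.156×10^-20 J.
Then E_3 = 3²·E_1 = 9·4.156×10^-20 J = 3.740×10^-19 J.
Converting, E_3 = 3.740×10^-19 J / (1.60×10^-19 J/eV) = 2.34 eV.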